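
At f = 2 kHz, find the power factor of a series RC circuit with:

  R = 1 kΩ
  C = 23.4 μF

Step 1 — Angular frequency: ω = 2π·f = 2π·2000 = 1.257e+04 rad/s.
Step 2 — Component impedances:
  R: Z = R = 1000 Ω
  C: Z = 1/(jωC) = -j/(ω·C) = 0 - j3.401 Ω
Step 3 — Series combination: Z_total = R + C = 1000 - j3.401 Ω = 1000∠-0.2° Ω.
Step 4 — Power factor: PF = cos(φ) = Re(Z)/|Z| = 1000/1000 = 1.
Step 5 — Type: Im(Z) = -3.401 ⇒ leading (phase φ = -0.2°).

PF = 1 (leading, φ = -0.2°)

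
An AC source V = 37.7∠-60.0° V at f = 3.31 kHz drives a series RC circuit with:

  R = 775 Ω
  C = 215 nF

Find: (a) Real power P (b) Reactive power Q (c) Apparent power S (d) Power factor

Step 1 — Angular frequency: ω = 2π·f = 2π·3310 = 2.08e+04 rad/s.
Step 2 — Component impedances:
  R: Z = R = 775 Ω
  C: Z = 1/(jωC) = -j/(ω·C) = 0 - j223.6 Ω
Step 3 — Series combination: Z_total = R + C = 775 - j223.6 Ω = 806.6∠-16.1° Ω.
Step 4 — Source phasor: V = 37.7∠-60.0° V = 18.85 - j32.65 V.
Step 5 — Current: I = V / Z = 0.03368 - j0.03241 A = 0.04674∠-43.9° A.
Step 6 — Complex power: S = V·I* = 1.693 - j0.4885 VA.
Step 7 — Real power: P = Re(S) = 1.693 W.
Step 8 — Reactive power: Q = Im(S) = -0.4885 VAR.
Step 9 — Apparent power: |S| = 1.762 VA.
Step 10 — Power factor: PF = P/|S| = 0.9608 (leading).

(a) P = 1.693 W  (b) Q = -0.4885 VAR  (c) S = 1.762 VA  (d) PF = 0.9608 (leading)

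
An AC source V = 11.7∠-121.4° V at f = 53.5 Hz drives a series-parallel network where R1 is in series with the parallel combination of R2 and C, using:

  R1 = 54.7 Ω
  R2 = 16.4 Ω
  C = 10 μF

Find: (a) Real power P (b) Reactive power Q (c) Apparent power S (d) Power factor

Step 1 — Angular frequency: ω = 2π·f = 2π·53.5 = 336.2 rad/s.
Step 2 — Component impedances:
  R1: Z = R = 54.7 Ω
  R2: Z = R = 16.4 Ω
  C: Z = 1/(jωC) = -j/(ω·C) = 0 - j297.5 Ω
Step 3 — Parallel branch: R2 || C = 1/(1/R2 + 1/C) = 16.35 - j0.9014 Ω.
Step 4 — Series with R1: Z_total = R1 + (R2 || C) = 71.05 - j0.9014 Ω = 71.06∠-0.7° Ω.
Step 5 — Source phasor: V = 11.7∠-121.4° V = -6.096 - j9.987 V.
Step 6 — Current: I = V / Z = -0.084 - j0.1416 A = 0.1647∠-120.7° A.
Step 7 — Complex power: S = V·I* = 1.926 - j0.02444 VA.
Step 8 — Real power: P = Re(S) = 1.926 W.
Step 9 — Reactive power: Q = Im(S) = -0.02444 VAR.
Step 10 — Apparent power: |S| = 1.927 VA.
Step 11 — Power factor: PF = P/|S| = 0.9999 (leading).

(a) P = 1.926 W  (b) Q = -0.02444 VAR  (c) S = 1.927 VA  (d) PF = 0.9999 (leading)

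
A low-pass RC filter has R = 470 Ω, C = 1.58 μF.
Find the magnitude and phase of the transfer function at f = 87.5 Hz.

Step 1 — Angular frequency: ω = 2π·87.5 = 549.8 rad/s.
Step 2 — Transfer function: H(jω) = 1/(1 + jωRC).
Step 3 — Denominator: 1 + jωRC = 1 + j·549.8·470·1.58e-06 = 1 + j0.4083.
Step 4 — H = 0.8571 - j0.3499.
Step 5 — Magnitude: |H| = 0.9258 (-0.7 dB); phase: φ = -22.2°.

|H| = 0.9258 (-0.7 dB), φ = -22.2°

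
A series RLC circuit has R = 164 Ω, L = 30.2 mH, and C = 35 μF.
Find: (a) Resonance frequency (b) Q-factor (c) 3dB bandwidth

Step 1 — Resonance: ω₀ = 1/√(LC) = 1/√(0.0302·3.5e-05) = 972.7 rad/s.
Step 2 — f₀ = ω₀/(2π) = 154.8 Hz.
Step 3 — Series Q: Q = ω₀L/R = 972.7·0.0302/164 = 0.1791.
Step 4 — Bandwidth: Δω = ω₀/Q = 5430 rad/s; BW = Δω/(2π) = 864.3 Hz.

(a) f₀ = 154.8 Hz  (b) Q = 0.1791  (c) BW = 864.3 Hz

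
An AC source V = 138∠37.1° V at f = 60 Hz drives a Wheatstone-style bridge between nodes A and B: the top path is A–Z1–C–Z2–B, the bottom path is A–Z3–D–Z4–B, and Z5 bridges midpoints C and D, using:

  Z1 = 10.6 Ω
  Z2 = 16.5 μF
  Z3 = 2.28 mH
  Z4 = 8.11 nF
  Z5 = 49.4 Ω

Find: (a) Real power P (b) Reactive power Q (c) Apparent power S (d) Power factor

Step 1 — Angular frequency: ω = 2π·f = 2π·60 = 377 rad/s.
Step 2 — Component impedances:
  Z1: Z = R = 10.6 Ω
  Z2: Z = 1/(jωC) = -j/(ω·C) = 0 - j160.8 Ω
  Z3: Z = jωL = j·377·0.00228 = 0 + j0.8595 Ω
  Z4: Z = 1/(jωC) = -j/(ω·C) = 0 - j3.271e+05 Ω
  Z5: Z = R = 49.4 Ω
Step 3 — Bridge requires nodal analysis (the Z5 bridge couples midpoints C and D, so the two paths cannot be reduced to a simple series/parallel combination). Setting node B to ground and injecting 1 A at node A, the 3-node admittance system at A, C, D solves to V_A = Z_AB = 8.719 - j160.7 Ω = 160.9∠-86.9° Ω.
Step 4 — Source phasor: V = 138∠37.1° V = 110.1 + j83.24 V.
Step 5 — Current: I = V / Z = -0.4795 + j0.7111 A = 0.8577∠124.0° A.
Step 6 — Complex power: S = V·I* = 6.414 - j118.2 VA.
Step 7 — Real power: P = Re(S) = 6.414 W.
Step 8 — Reactive power: Q = Im(S) = -118.2 VAR.
Step 9 — Apparent power: |S| = 118.4 VA.
Step 10 — Power factor: PF = P/|S| = 0.05419 (leading).

(a) P = 6.414 W  (b) Q = -118.2 VAR  (c) S = 118.4 VA  (d) PF = 0.05419 (leading)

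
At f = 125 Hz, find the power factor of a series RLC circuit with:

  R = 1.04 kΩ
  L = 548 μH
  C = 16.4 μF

Step 1 — Angular frequency: ω = 2π·f = 2π·125 = 785.4 rad/s.
Step 2 — Component impedances:
  R: Z = R = 1040 Ω
  L: Z = jωL = j·785.4·0.000548 = 0 + j0.4304 Ω
  C: Z = 1/(jωC) = -j/(ω·C) = 0 - j77.64 Ω
Step 3 — Series combination: Z_total = R + L + C = 1040 - j77.21 Ω = 1043∠-4.2° Ω.
Step 4 — Power factor: PF = cos(φ) = Re(Z)/|Z| = 1040/1042.86 = 0.9973.
Step 5 — Type: Im(Z) = -77.21 ⇒ leading (phase φ = -4.2°).

PF = 0.9973 (leading, φ = -4.2°)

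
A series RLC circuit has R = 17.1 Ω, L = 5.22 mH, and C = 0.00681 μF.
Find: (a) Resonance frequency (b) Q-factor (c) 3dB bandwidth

Step 1 — Resonance: ω₀ = 1/√(LC) = 1/√(0.00522·6.81e-09) = 1.677e+05 rad/s.
Step 2 — f₀ = ω₀/(2π) = 2.669e+04 Hz.
Step 3 — Series Q: Q = ω₀L/R = 1.677e+05·0.00522/17.1 = 51.2.
Step 4 — Bandwidth: Δω = ω₀/Q = 3276 rad/s; BW = Δω/(2π) = 521.4 Hz.

(a) f₀ = 2.669e+04 Hz  (b) Q = 51.2  (c) BW = 521.4 Hz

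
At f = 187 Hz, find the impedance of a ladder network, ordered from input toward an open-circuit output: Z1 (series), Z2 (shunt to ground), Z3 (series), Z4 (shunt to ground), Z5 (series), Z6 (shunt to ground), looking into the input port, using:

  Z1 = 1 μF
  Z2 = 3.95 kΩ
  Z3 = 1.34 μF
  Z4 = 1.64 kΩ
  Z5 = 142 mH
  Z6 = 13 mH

Step 1 — Angular frequency: ω = 2π·f = 2π·187 = 1175 rad/s.
Step 2 — Component impedances:
  Z1: Z = 1/(jωC) = -j/(ω·C) = 0 - j851.1 Ω
  Z2: Z = R = 3950 Ω
  Z3: Z = 1/(jωC) = -j/(ω·C) = 0 - j635.1 Ω
  Z4: Z = R = 1640 Ω
  Z5: Z = jωL = j·1175·0.142 = 0 + j166.8 Ω
  Z6: Z = jωL = j·1175·0.013 = 0 + j15.27 Ω
Step 3 — Ladder network (open output): work backward from the far end, alternating series and parallel combinations. Z_in = 70.89 - j1296 Ω = 1298∠-86.9° Ω.

Z = 70.89 - j1296 Ω = 1298∠-86.9° Ω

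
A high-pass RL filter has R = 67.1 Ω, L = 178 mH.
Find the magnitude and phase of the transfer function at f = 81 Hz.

Step 1 — Angular frequency: ω = 2π·81 = 508.9 rad/s.
Step 2 — Transfer function: H(jω) = jωL/(R + jωL).
Step 3 — Numerator jωL = j·90.59; denominator R + jωL = 67.1 + j90.59.
Step 4 — H = 0.6457 + j0.4783.
Step 5 — Magnitude: |H| = 0.8036 (-1.9 dB); phase: φ = 36.5°.

|H| = 0.8036 (-1.9 dB), φ = 36.5°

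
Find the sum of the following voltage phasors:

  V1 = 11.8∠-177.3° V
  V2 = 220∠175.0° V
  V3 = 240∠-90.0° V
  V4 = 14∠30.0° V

Step 1 — Convert each phasor to rectangular form:
  V1 = 11.8·(cos(-177.3°) + j·sin(-177.3°)) = -11.79 - j0.5559 V
  V2 = 220·(cos(175.0°) + j·sin(175.0°)) = -219.2 + j19.17 V
  V3 = 240·(cos(-90.0°) + j·sin(-90.0°)) = 0 - j240 V
  V4 = 14·(cos(30.0°) + j·sin(30.0°)) = 12.12 + j7 V
Step 2 — Sum components: V_total = -218.8 - j214.4 V.
Step 3 — Convert to polar: |V_total| = 306.3 V, ∠V_total = -135.6°.

V_total = 306.3∠-135.6° V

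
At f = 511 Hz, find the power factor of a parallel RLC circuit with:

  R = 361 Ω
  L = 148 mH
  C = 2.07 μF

Step 1 — Angular frequency: ω = 2π·f = 2π·511 = 3211 rad/s.
Step 2 — Component impedances:
  R: Z = R = 361 Ω
  L: Z = jωL = j·3211·0.148 = 0 + j475.2 Ω
  C: Z = 1/(jωC) = -j/(ω·C) = 0 - j150.5 Ω
Step 3 — Parallel combination: 1/Z_total = 1/R + 1/L + 1/C; Z_total = 97.88 - j160.5 Ω = 188∠-58.6° Ω.
Step 4 — Power factor: PF = cos(φ) = Re(Z)/|Z| = 97.881/187.98 = 0.5207.
Step 5 — Type: Im(Z) = -160.5 ⇒ leading (phase φ = -58.6°).

PF = 0.5207 (leading, φ = -58.6°)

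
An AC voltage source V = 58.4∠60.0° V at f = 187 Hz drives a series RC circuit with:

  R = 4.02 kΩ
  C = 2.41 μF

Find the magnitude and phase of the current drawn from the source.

Step 1 — Angular frequency: ω = 2π·f = 2π·187 = 1175 rad/s.
Step 2 — Component impedances:
  R: Z = R = 4020 Ω
  C: Z = 1/(jωC) = -j/(ω·C) = 0 - j353.2 Ω
Step 3 — Series combination: Z_total = R + C = 4020 - j353.2 Ω = 4035∠-5.0° Ω.
Step 4 — Source phasor: V = 58.4∠60.0° V = 29.2 + j50.58 V.
Step 5 — Ohm's law: I = V / Z_total = (29.2 + j50.58) / (4020 - j353.2) = 0.006111 + j0.01312 A.
Step 6 — Convert to polar: |I| = 0.01447 A, ∠I = 65.0°.

I = 0.01447∠65.0° A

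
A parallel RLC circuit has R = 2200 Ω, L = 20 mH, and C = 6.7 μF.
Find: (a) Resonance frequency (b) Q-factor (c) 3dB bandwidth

Step 1 — Resonance: ω₀ = 1/√(LC) = 1/√(0.02·6.7e-06) = 2732 rad/s.
Step 2 — f₀ = ω₀/(2π) = 434.8 Hz.
Step 3 — Parallel Q: Q = R/(ω₀L) = 2200/(2732·0.02) = 40.27.
Step 4 — Bandwidth: Δω = ω₀/Q = 67.84 rad/s; BW = Δω/(2π) = 10.8 Hz.

(a) f₀ = 434.8 Hz  (b) Q = 40.27  (c) BW = 10.8 Hz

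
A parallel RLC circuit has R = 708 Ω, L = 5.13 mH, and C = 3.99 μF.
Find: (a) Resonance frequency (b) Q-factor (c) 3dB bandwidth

Step 1 — Resonance: ω₀ = 1/√(LC) = 1/√(0.00513·3.99e-06) = 6990 rad/s.
Step 2 — f₀ = ω₀/(2π) = 1112 Hz.
Step 3 — Parallel Q: Q = R/(ω₀L) = 708/(6990·0.00513) = 19.75.
Step 4 — Bandwidth: Δω = ω₀/Q = 354 rad/s; BW = Δω/(2π) = 56.34 Hz.

(a) f₀ = 1112 Hz  (b) Q = 19.75  (c) BW = 56.34 Hz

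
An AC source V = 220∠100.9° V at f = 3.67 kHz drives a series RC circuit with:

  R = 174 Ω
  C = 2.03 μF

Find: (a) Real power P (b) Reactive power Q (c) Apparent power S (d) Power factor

Step 1 — Angular frequency: ω = 2π·f = 2π·3670 = 2.306e+04 rad/s.
Step 2 — Component impedances:
  R: Z = R = 174 Ω
  C: Z = 1/(jωC) = -j/(ω·C) = 0 - j21.36 Ω
Step 3 — Series combination: Z_total = R + C = 174 - j21.36 Ω = 175.3∠-7.0° Ω.
Step 4 — Source phasor: V = 220∠100.9° V = -41.6 + j216 V.
Step 5 — Current: I = V / Z = -0.3857 + j1.194 A = 1.255∠107.9° A.
Step 6 — Complex power: S = V·I* = 274 - j33.64 VA.
Step 7 — Real power: P = Re(S) = 274 W.
Step 8 — Reactive power: Q = Im(S) = -33.64 VAR.
Step 9 — Apparent power: |S| = 276.1 VA.
Step 10 — Power factor: PF = P/|S| = 0.9925 (leading).

(a) P = 274 W  (b) Q = -33.64 VAR  (c) S = 276.1 VA  (d) PF = 0.9925 (leading)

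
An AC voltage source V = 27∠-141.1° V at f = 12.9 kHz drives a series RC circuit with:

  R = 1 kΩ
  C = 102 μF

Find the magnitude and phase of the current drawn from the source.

Step 1 — Angular frequency: ω = 2π·f = 2π·1.29e+04 = 8.105e+04 rad/s.
Step 2 — Component impedances:
  R: Z = R = 1000 Ω
  C: Z = 1/(jωC) = -j/(ω·C) = 0 - j0.121 Ω
Step 3 — Series combination: Z_total = R + C = 1000 - j0.121 Ω = 1000∠-0.0° Ω.
Step 4 — Source phasor: V = 27∠-141.1° V = -21.01 - j16.96 V.
Step 5 — Ohm's law: I = V / Z_total = (-21.01 - j16.96) / (1000 - j0.121) = -0.02101 - j0.01696 A.
Step 6 — Convert to polar: |I| = 0.027 A, ∠I = -141.1°.

I = 0.027∠-141.1° A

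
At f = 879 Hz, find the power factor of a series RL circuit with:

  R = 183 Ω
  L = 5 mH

Step 1 — Angular frequency: ω = 2π·f = 2π·879 = 5523 rad/s.
Step 2 — Component impedances:
  R: Z = R = 183 Ω
  L: Z = jωL = j·5523·0.005 = 0 + j27.61 Ω
Step 3 — Series combination: Z_total = R + L = 183 + j27.61 Ω = 185.1∠8.6° Ω.
Step 4 — Power factor: PF = cos(φ) = Re(Z)/|Z| = 183/185.07 = 0.9888.
Step 5 — Type: Im(Z) = 27.61 ⇒ lagging (phase φ = 8.6°).

PF = 0.9888 (lagging, φ = 8.6°)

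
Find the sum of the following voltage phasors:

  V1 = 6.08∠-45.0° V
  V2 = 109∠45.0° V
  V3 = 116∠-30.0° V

Step 1 — Convert each phasor to rectangular form:
  V1 = 6.08·(cos(-45.0°) + j·sin(-45.0°)) = 4.299 - j4.299 V
  V2 = 109·(cos(45.0°) + j·sin(45.0°)) = 77.07 + j77.07 V
  V3 = 116·(cos(-30.0°) + j·sin(-30.0°)) = 100.5 - j58 V
Step 2 — Sum components: V_total = 181.8 + j14.78 V.
Step 3 — Convert to polar: |V_total| = 182.4 V, ∠V_total = 4.6°.

V_total = 182.4∠4.6° V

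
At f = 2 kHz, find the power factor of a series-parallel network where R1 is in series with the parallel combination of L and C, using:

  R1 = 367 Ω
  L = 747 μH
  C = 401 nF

Step 1 — Angular frequency: ω = 2π·f = 2π·2000 = 1.257e+04 rad/s.
Step 2 — Component impedances:
  R1: Z = R = 367 Ω
  L: Z = jωL = j·1.257e+04·0.000747 = 0 + j9.387 Ω
  C: Z = 1/(jωC) = -j/(ω·C) = 0 - j198.4 Ω
Step 3 — Parallel branch: L || C = 1/(1/L + 1/C) = 0 + j9.853 Ω.
Step 4 — Series with R1: Z_total = R1 + (L || C) = 367 + j9.853 Ω = 367.1∠1.5° Ω.
Step 5 — Power factor: PF = cos(φ) = Re(Z)/|Z| = 367/367.13 = 0.9996.
Step 6 — Type: Im(Z) = 9.853 ⇒ lagging (phase φ = 1.5°).

PF = 0.9996 (lagging, φ = 1.5°)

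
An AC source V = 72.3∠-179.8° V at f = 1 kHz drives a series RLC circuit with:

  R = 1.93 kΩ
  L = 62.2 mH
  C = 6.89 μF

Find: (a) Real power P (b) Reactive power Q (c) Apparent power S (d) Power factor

Step 1 — Angular frequency: ω = 2π·f = 2π·1000 = 6283 rad/s.
Step 2 — Component impedances:
  R: Z = R = 1930 Ω
  L: Z = jωL = j·6283·0.0622 = 0 + j390.8 Ω
  C: Z = 1/(jωC) = -j/(ω·C) = 0 - j23.1 Ω
Step 3 — Series combination: Z_total = R + L + C = 1930 + j367.7 Ω = 1965∠10.8° Ω.
Step 4 — Source phasor: V = 72.3∠-179.8° V = -72.3 - j0.2524 V.
Step 5 — Current: I = V / Z = -0.03617 + j0.006761 A = 0.0368∠169.4° A.
Step 6 — Complex power: S = V·I* = 2.614 + j0.498 VA.
Step 7 — Real power: P = Re(S) = 2.614 W.
Step 8 — Reactive power: Q = Im(S) = 0.498 VAR.
Step 9 — Apparent power: |S| = 2.661 VA.
Step 10 — Power factor: PF = P/|S| = 0.9823 (lagging).

(a) P = 2.614 W  (b) Q = 0.498 VAR  (c) S = 2.661 VA  (d) PF = 0.9823 (lagging)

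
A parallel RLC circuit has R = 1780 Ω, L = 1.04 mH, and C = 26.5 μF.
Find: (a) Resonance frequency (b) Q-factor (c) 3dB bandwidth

Step 1 — Resonance: ω₀ = 1/√(LC) = 1/√(0.00104·2.65e-05) = 6024 rad/s.
Step 2 — f₀ = ω₀/(2π) = 958.7 Hz.
Step 3 — Parallel Q: Q = R/(ω₀L) = 1780/(6024·0.00104) = 284.1.
Step 4 — Bandwidth: Δω = ω₀/Q = 21.2 rad/s; BW = Δω/(2π) = 3.374 Hz.

(a) f₀ = 958.7 Hz  (b) Q = 284.1  (c) BW = 3.374 Hz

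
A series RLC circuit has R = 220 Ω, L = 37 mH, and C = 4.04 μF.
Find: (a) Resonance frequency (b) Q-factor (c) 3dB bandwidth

Step 1 — Resonance: ω₀ = 1/√(LC) = 1/√(0.037·4.04e-06) = 2586 rad/s.
Step 2 — f₀ = ω₀/(2π) = 411.7 Hz.
Step 3 — Series Q: Q = ω₀L/R = 2586·0.037/220 = 0.435.
Step 4 — Bandwidth: Δω = ω₀/Q = 5946 rad/s; BW = Δω/(2π) = 946.3 Hz.

(a) f₀ = 411.7 Hz  (b) Q = 0.435  (c) BW = 946.3 Hz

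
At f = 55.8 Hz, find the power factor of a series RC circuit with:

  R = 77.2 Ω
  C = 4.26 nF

Step 1 — Angular frequency: ω = 2π·f = 2π·55.8 = 350.6 rad/s.
Step 2 — Component impedances:
  R: Z = R = 77.2 Ω
  C: Z = 1/(jωC) = -j/(ω·C) = 0 - j6.695e+05 Ω
Step 3 — Series combination: Z_total = R + C = 77.2 - j6.695e+05 Ω = 6.695e+05∠-90.0° Ω.
Step 4 — Power factor: PF = cos(φ) = Re(Z)/|Z| = 77.2/6.695e+05 = 0.0001153.
Step 5 — Type: Im(Z) = -6.695e+05 ⇒ leading (phase φ = -90.0°).

PF = 0.0001153 (leading, φ = -90.0°)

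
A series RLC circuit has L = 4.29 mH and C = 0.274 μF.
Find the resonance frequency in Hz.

Step 1 — Resonance condition Im(Z)=0 gives ω₀ = 1/√(LC).
Step 2 — ω₀ = 1/√(0.00429·2.74e-07) = 2.917e+04 rad/s.
Step 3 — f₀ = ω₀/(2π) = 4642 Hz.

f₀ = 4642 Hz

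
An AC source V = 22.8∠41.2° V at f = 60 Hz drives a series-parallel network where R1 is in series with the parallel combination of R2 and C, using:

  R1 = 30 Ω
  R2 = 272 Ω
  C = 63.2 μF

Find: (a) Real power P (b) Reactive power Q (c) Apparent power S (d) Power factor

Step 1 — Angular frequency: ω = 2π·f = 2π·60 = 377 rad/s.
Step 2 — Component impedances:
  R1: Z = R = 30 Ω
  R2: Z = R = 272 Ω
  C: Z = 1/(jωC) = -j/(ω·C) = 0 - j41.97 Ω
Step 3 — Parallel branch: R2 || C = 1/(1/R2 + 1/C) = 6.326 - j41 Ω.
Step 4 — Series with R1: Z_total = R1 + (R2 || C) = 36.33 - j41 Ω = 54.77∠-48.5° Ω.
Step 5 — Source phasor: V = 22.8∠41.2° V = 17.16 + j15.02 V.
Step 6 — Current: I = V / Z = 0.0025 + j0.4163 A = 0.4163∠89.7° A.
Step 7 — Complex power: S = V·I* = 6.294 - j7.103 VA.
Step 8 — Real power: P = Re(S) = 6.294 W.
Step 9 — Reactive power: Q = Im(S) = -7.103 VAR.
Step 10 — Apparent power: |S| = 9.491 VA.
Step 11 — Power factor: PF = P/|S| = 0.6632 (leading).

(a) P = 6.294 W  (b) Q = -7.103 VAR  (c) S = 9.491 VA  (d) PF = 0.6632 (leading)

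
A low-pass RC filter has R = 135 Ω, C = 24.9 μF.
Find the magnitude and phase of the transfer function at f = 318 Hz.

Step 1 — Angular frequency: ω = 2π·318 = 1998 rad/s.
Step 2 — Transfer function: H(jω) = 1/(1 + jωRC).
Step 3 — Denominator: 1 + jωRC = 1 + j·1998·135·2.49e-05 = 1 + j6.716.
Step 4 — H = 0.02169 - j0.1457.
Step 5 — Magnitude: |H| = 0.1473 (-16.6 dB); phase: φ = -81.5°.

|H| = 0.1473 (-16.6 dB), φ = -81.5°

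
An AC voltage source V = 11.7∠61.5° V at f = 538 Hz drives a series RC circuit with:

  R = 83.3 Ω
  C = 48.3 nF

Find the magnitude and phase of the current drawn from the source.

Step 1 — Angular frequency: ω = 2π·f = 2π·538 = 3380 rad/s.
Step 2 — Component impedances:
  R: Z = R = 83.3 Ω
  C: Z = 1/(jωC) = -j/(ω·C) = 0 - j6125 Ω
Step 3 — Series combination: Z_total = R + C = 83.3 - j6125 Ω = 6125∠-89.2° Ω.
Step 4 — Source phasor: V = 11.7∠61.5° V = 5.583 + j10.28 V.
Step 5 — Ohm's law: I = V / Z_total = (5.583 + j10.28) / (83.3 - j6125) = -0.001666 + j0.0009342 A.
Step 6 — Convert to polar: |I| = 0.00191 A, ∠I = 150.7°.

I = 0.00191∠150.7° A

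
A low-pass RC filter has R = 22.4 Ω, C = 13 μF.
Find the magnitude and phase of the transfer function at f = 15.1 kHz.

Step 1 — Angular frequency: ω = 2π·1.51e+04 = 9.488e+04 rad/s.
Step 2 — Transfer function: H(jω) = 1/(1 + jωRC).
Step 3 — Denominator: 1 + jωRC = 1 + j·9.488e+04·22.4·1.3e-05 = 1 + j27.63.
Step 4 — H = 0.001308 - j0.03615.
Step 5 — Magnitude: |H| = 0.03617 (-28.8 dB); phase: φ = -87.9°.

|H| = 0.03617 (-28.8 dB), φ = -87.9°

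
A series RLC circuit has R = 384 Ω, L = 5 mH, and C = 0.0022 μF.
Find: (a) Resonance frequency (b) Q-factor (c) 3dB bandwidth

Step 1 — Resonance: ω₀ = 1/√(LC) = 1/√(0.005·2.2e-09) = 3.015e+05 rad/s.
Step 2 — f₀ = ω₀/(2π) = 4.799e+04 Hz.
Step 3 — Series Q: Q = ω₀L/R = 3.015e+05·0.005/384 = 3.926.
Step 4 — Bandwidth: Δω = ω₀/Q = 7.68e+04 rad/s; BW = Δω/(2π) = 1.222e+04 Hz.

(a) f₀ = 4.799e+04 Hz  (b) Q = 3.926  (c) BW = 1.222e+04 Hz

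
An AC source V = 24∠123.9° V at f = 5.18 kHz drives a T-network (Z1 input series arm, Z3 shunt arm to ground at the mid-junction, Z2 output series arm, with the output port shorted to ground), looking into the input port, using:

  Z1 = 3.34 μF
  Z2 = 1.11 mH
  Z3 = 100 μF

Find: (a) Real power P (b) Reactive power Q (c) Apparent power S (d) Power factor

Step 1 — Angular frequency: ω = 2π·f = 2π·5180 = 3.255e+04 rad/s.
Step 2 — Component impedances:
  Z1: Z = 1/(jωC) = -j/(ω·C) = 0 - j9.199 Ω
  Z2: Z = jωL = j·3.255e+04·0.00111 = 0 + j36.13 Ω
  Z3: Z = 1/(jωC) = -j/(ω·C) = 0 - j0.3072 Ω
Step 3 — With the output port shorted to ground, the output series arm Z2 runs from the junction to ground; the shunt arm Z3 also runs from the junction to ground. They appear in parallel: Z3 || Z2 = 0 - j0.3099 Ω.
Step 4 — Series with input arm Z1: Z_in = Z1 + (Z3 || Z2) = 0 - j9.509 Ω = 9.509∠-90.0° Ω.
Step 5 — Source phasor: V = 24∠123.9° V = -13.39 + j19.92 V.
Step 6 — Current: I = V / Z = -2.095 - j1.408 A = 2.524∠-146.1° A.
Step 7 — Complex power: S = V·I* = 0 - j60.57 VA.
Step 8 — Real power: P = Re(S) = 0 W.
Step 9 — Reactive power: Q = Im(S) = -60.57 VAR.
Step 10 — Apparent power: |S| = 60.57 VA.
Step 11 — Power factor: PF = P/|S| = 0 (leading).

(a) P = 0 W  (b) Q = -60.57 VAR  (c) S = 60.57 VA  (d) PF = 0 (leading)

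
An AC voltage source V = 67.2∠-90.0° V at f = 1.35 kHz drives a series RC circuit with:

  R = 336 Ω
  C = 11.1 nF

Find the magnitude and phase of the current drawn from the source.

Step 1 — Angular frequency: ω = 2π·f = 2π·1350 = 8482 rad/s.
Step 2 — Component impedances:
  R: Z = R = 336 Ω
  C: Z = 1/(jωC) = -j/(ω·C) = 0 - j1.062e+04 Ω
Step 3 — Series combination: Z_total = R + C = 336 - j1.062e+04 Ω = 1.063e+04∠-88.2° Ω.
Step 4 — Source phasor: V = 67.2∠-90.0° V = 0 - j67.2 V.
Step 5 — Ohm's law: I = V / Z_total = (0 - j67.2) / (336 - j1.062e+04) = 0.006321 - j0.0002 A.
Step 6 — Convert to polar: |I| = 0.006324 A, ∠I = -1.8°.

I = 0.006324∠-1.8° A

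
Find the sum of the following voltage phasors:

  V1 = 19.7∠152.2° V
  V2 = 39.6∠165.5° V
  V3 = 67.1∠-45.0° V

Step 1 — Convert each phasor to rectangular form:
  V1 = 19.7·(cos(152.2°) + j·sin(152.2°)) = -17.43 + j9.188 V
  V2 = 39.6·(cos(165.5°) + j·sin(165.5°)) = -38.34 + j9.915 V
  V3 = 67.1·(cos(-45.0°) + j·sin(-45.0°)) = 47.45 - j47.45 V
Step 2 — Sum components: V_total = -8.318 - j28.34 V.
Step 3 — Convert to polar: |V_total| = 29.54 V, ∠V_total = -106.4°.

V_total = 29.54∠-106.4° V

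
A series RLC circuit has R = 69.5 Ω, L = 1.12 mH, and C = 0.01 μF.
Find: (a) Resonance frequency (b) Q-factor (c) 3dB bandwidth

Step 1 — Resonance: ω₀ = 1/√(LC) = 1/√(0.00112·1e-08) = 2.988e+05 rad/s.
Step 2 — f₀ = ω₀/(2π) = 4.756e+04 Hz.
Step 3 — Series Q: Q = ω₀L/R = 2.988e+05·0.00112/69.5 = 4.815.
Step 4 — Bandwidth: Δω = ω₀/Q = 6.205e+04 rad/s; BW = Δω/(2π) = 9876 Hz.

(a) f₀ = 4.756e+04 Hz  (b) Q = 4.815  (c) BW = 9876 Hz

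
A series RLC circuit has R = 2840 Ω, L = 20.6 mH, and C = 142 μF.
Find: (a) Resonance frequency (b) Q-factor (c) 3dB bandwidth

Step 1 — Resonance: ω₀ = 1/√(LC) = 1/√(0.0206·0.000142) = 584.7 rad/s.
Step 2 — f₀ = ω₀/(2π) = 93.06 Hz.
Step 3 — Series Q: Q = ω₀L/R = 584.7·0.0206/2840 = 0.004241.
Step 4 — Bandwidth: Δω = ω₀/Q = 1.379e+05 rad/s; BW = Δω/(2π) = 2.194e+04 Hz.

(a) f₀ = 93.06 Hz  (b) Q = 0.004241  (c) BW = 2.194e+04 Hz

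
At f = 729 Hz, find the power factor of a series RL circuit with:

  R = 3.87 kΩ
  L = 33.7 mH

Step 1 — Angular frequency: ω = 2π·f = 2π·729 = 4580 rad/s.
Step 2 — Component impedances:
  R: Z = R = 3870 Ω
  L: Z = jωL = j·4580·0.0337 = 0 + j154.4 Ω
Step 3 — Series combination: Z_total = R + L = 3870 + j154.4 Ω = 3873∠2.3° Ω.
Step 4 — Power factor: PF = cos(φ) = Re(Z)/|Z| = 3870/3873 = 0.9992.
Step 5 — Type: Im(Z) = 154.4 ⇒ lagging (phase φ = 2.3°).

PF = 0.9992 (lagging, φ = 2.3°)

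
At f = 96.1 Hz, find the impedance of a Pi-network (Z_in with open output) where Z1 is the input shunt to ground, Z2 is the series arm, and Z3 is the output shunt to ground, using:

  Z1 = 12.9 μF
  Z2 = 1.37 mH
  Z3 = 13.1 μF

Step 1 — Angular frequency: ω = 2π·f = 2π·96.1 = 603.8 rad/s.
Step 2 — Component impedances:
  Z1: Z = 1/(jωC) = -j/(ω·C) = 0 - j128.4 Ω
  Z2: Z = jωL = j·603.8·0.00137 = 0 + j0.8272 Ω
  Z3: Z = 1/(jωC) = -j/(ω·C) = 0 - j126.4 Ω
Step 3 — With open output, the series arm Z2 and the output shunt Z3 appear in series to ground: Z2 + Z3 = 0 - j125.6 Ω.
Step 4 — Parallel with input shunt Z1: Z_in = Z1 || (Z2 + Z3) = 0 - j63.49 Ω = 63.49∠-90.0° Ω.

Z = 0 - j63.49 Ω = 63.49∠-90.0° Ω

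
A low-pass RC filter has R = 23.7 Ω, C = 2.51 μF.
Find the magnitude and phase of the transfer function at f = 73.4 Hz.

Step 1 — Angular frequency: ω = 2π·73.4 = 461.2 rad/s.
Step 2 — Transfer function: H(jω) = 1/(1 + jωRC).
Step 3 — Denominator: 1 + jωRC = 1 + j·461.2·23.7·2.51e-06 = 1 + j0.02743.
Step 4 — H = 0.9992 - j0.02741.
Step 5 — Magnitude: |H| = 0.9996 (-0.0 dB); phase: φ = -1.6°.

|H| = 0.9996 (-0.0 dB), φ = -1.6°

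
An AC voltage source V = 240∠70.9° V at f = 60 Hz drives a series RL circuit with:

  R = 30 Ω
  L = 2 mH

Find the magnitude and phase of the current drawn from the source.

Step 1 — Angular frequency: ω = 2π·f = 2π·60 = 377 rad/s.
Step 2 — Component impedances:
  R: Z = R = 30 Ω
  L: Z = jωL = j·377·0.002 = 0 + j0.754 Ω
Step 3 — Series combination: Z_total = R + L = 30 + j0.754 Ω = 30.01∠1.4° Ω.
Step 4 — Source phasor: V = 240∠70.9° V = 78.53 + j226.8 V.
Step 5 — Ohm's law: I = V / Z_total = (78.53 + j226.8) / (30 + j0.754) = 2.806 + j7.489 A.
Step 6 — Convert to polar: |I| = 7.997 A, ∠I = 69.5°.

I = 7.997∠69.5° A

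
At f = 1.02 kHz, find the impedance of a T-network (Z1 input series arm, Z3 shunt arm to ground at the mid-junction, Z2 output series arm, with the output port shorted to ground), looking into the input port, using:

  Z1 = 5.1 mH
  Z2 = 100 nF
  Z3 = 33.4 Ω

Step 1 — Angular frequency: ω = 2π·f = 2π·1020 = 6409 rad/s.
Step 2 — Component impedances:
  Z1: Z = jωL = j·6409·0.0051 = 0 + j32.69 Ω
  Z2: Z = 1/(jωC) = -j/(ω·C) = 0 - j1560 Ω
  Z3: Z = R = 33.4 Ω
Step 3 — With the output port shorted to ground, the output series arm Z2 runs from the junction to ground; the shunt arm Z3 also runs from the junction to ground. They appear in parallel: Z3 || Z2 = 33.38 - j0.7146 Ω.
Step 4 — Series with input arm Z1: Z_in = Z1 + (Z3 || Z2) = 33.38 + j31.97 Ω = 46.22∠43.8° Ω.

Z = 33.38 + j31.97 Ω = 46.22∠43.8° Ω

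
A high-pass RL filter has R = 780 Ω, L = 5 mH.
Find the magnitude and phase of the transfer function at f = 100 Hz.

Step 1 — Angular frequency: ω = 2π·100 = 628.3 rad/s.
Step 2 — Transfer function: H(jω) = jωL/(R + jωL).
Step 3 — Numerator jωL = j·3.142; denominator R + jωL = 780 + j3.142.
Step 4 — H = 1.622e-05 + j0.004028.
Step 5 — Magnitude: |H| = 0.004028 (-47.9 dB); phase: φ = 89.8°.

|H| = 0.004028 (-47.9 dB), φ = 89.8°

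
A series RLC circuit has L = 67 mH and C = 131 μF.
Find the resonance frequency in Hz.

Step 1 — Resonance condition Im(Z)=0 gives ω₀ = 1/√(LC).
Step 2 — ω₀ = 1/√(0.067·0.000131) = 337.5 rad/s.
Step 3 — f₀ = ω₀/(2π) = 53.72 Hz.

f₀ = 53.72 Hz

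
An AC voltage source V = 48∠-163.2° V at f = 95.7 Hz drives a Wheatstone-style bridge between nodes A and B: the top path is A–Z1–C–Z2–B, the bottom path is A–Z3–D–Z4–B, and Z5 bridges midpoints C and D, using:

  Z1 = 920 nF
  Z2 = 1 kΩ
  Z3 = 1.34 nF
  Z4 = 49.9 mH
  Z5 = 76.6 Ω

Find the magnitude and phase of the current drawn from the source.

Step 1 — Angular frequency: ω = 2π·f = 2π·95.7 = 601.3 rad/s.
Step 2 — Component impedances:
  Z1: Z = 1/(jωC) = -j/(ω·C) = 0 - j1808 Ω
  Z2: Z = R = 1000 Ω
  Z3: Z = 1/(jωC) = -j/(ω·C) = 0 - j1.241e+06 Ω
  Z4: Z = jωL = j·601.3·0.0499 = 0 + j30 Ω
  Z5: Z = R = 76.6 Ω
Step 3 — Bridge requires nodal analysis (the Z5 bridge couples midpoints C and D, so the two paths cannot be reduced to a simple series/parallel combination). Setting node B to ground and injecting 1 A at node A, the 3-node admittance system at A, C, D solves to V_A = Z_AB = 71.66 - j1779 Ω = 1781∠-87.7° Ω.
Step 4 — Source phasor: V = 48∠-163.2° V = -45.95 - j13.87 V.
Step 5 — Ohm's law: I = V / Z_total = (-45.95 - j13.87) / (71.66 - j1779) = 0.006746 - j0.0261 A.
Step 6 — Convert to polar: |I| = 0.02696 A, ∠I = -75.5°.

I = 0.02696∠-75.5° A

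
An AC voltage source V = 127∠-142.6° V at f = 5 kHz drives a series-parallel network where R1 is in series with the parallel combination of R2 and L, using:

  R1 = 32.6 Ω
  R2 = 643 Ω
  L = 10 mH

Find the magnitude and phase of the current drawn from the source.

Step 1 — Angular frequency: ω = 2π·f = 2π·5000 = 3.142e+04 rad/s.
Step 2 — Component impedances:
  R1: Z = R = 32.6 Ω
  R2: Z = R = 643 Ω
  L: Z = jωL = j·3.142e+04·0.01 = 0 + j314.2 Ω
Step 3 — Parallel branch: R2 || L = 1/(1/R2 + 1/L) = 123.9 + j253.6 Ω.
Step 4 — Series with R1: Z_total = R1 + (R2 || L) = 156.5 + j253.6 Ω = 298∠58.3° Ω.
Step 5 — Source phasor: V = 127∠-142.6° V = -100.9 - j77.14 V.
Step 6 — Ohm's law: I = V / Z_total = (-100.9 - j77.14) / (156.5 + j253.6) = -0.398 + j0.1522 A.
Step 7 — Convert to polar: |I| = 0.4261 A, ∠I = 159.1°.

I = 0.4261∠159.1° A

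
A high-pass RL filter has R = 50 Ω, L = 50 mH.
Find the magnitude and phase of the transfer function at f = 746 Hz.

Step 1 — Angular frequency: ω = 2π·746 = 4687 rad/s.
Step 2 — Transfer function: H(jω) = jωL/(R + jωL).
Step 3 — Numerator jωL = j·234.4; denominator R + jωL = 50 + j234.4.
Step 4 — H = 0.9565 + j0.2041.
Step 5 — Magnitude: |H| = 0.978 (-0.2 dB); phase: φ = 12.0°.

|H| = 0.978 (-0.2 dB), φ = 12.0°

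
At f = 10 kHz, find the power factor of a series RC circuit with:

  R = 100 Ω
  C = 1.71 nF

Step 1 — Angular frequency: ω = 2π·f = 2π·1e+04 = 6.283e+04 rad/s.
Step 2 — Component impedances:
  R: Z = R = 100 Ω
  C: Z = 1/(jωC) = -j/(ω·C) = 0 - j9307 Ω
Step 3 — Series combination: Z_total = R + C = 100 - j9307 Ω = 9308∠-89.4° Ω.
Step 4 — Power factor: PF = cos(φ) = Re(Z)/|Z| = 100/9308 = 0.01074.
Step 5 — Type: Im(Z) = -9307 ⇒ leading (phase φ = -89.4°).

PF = 0.01074 (leading, φ = -89.4°)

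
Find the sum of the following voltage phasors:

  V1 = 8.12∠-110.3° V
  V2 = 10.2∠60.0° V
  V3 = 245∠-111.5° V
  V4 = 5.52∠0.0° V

Step 1 — Convert each phasor to rectangular form:
  V1 = 8.12·(cos(-110.3°) + j·sin(-110.3°)) = -2.817 - j7.616 V
  V2 = 10.2·(cos(60.0°) + j·sin(60.0°)) = 5.1 + j8.833 V
  V3 = 245·(cos(-111.5°) + j·sin(-111.5°)) = -89.79 - j228 V
  V4 = 5.52·(cos(0.0°) + j·sin(0.0°)) = 5.52 V
Step 2 — Sum components: V_total = -81.99 - j226.7 V.
Step 3 — Convert to polar: |V_total| = 241.1 V, ∠V_total = -109.9°.

V_total = 241.1∠-109.9° V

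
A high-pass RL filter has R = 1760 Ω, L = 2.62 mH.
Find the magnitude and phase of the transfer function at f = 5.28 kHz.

Step 1 — Angular frequency: ω = 2π·5280 = 3.318e+04 rad/s.
Step 2 — Transfer function: H(jω) = jωL/(R + jωL).
Step 3 — Numerator jωL = j·86.92; denominator R + jωL = 1760 + j86.92.
Step 4 — H = 0.002433 + j0.04927.
Step 5 — Magnitude: |H| = 0.04933 (-26.1 dB); phase: φ = 87.2°.

|H| = 0.04933 (-26.1 dB), φ = 87.2°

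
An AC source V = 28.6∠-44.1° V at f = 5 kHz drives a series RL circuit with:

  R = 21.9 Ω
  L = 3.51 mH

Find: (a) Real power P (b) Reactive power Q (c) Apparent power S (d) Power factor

Step 1 — Angular frequency: ω = 2π·f = 2π·5000 = 3.142e+04 rad/s.
Step 2 — Component impedances:
  R: Z = R = 21.9 Ω
  L: Z = jωL = j·3.142e+04·0.00351 = 0 + j110.3 Ω
Step 3 — Series combination: Z_total = R + L = 21.9 + j110.3 Ω = 112.4∠78.8° Ω.
Step 4 — Source phasor: V = 28.6∠-44.1° V = 20.54 - j19.9 V.
Step 5 — Current: I = V / Z = -0.1381 - j0.2137 A = 0.2544∠-122.9° A.
Step 6 — Complex power: S = V·I* = 1.417 + j7.136 VA.
Step 7 — Real power: P = Re(S) = 1.417 W.
Step 8 — Reactive power: Q = Im(S) = 7.136 VAR.
Step 9 — Apparent power: |S| = 7.276 VA.
Step 10 — Power factor: PF = P/|S| = 0.1948 (lagging).

(a) P = 1.417 W  (b) Q = 7.136 VAR  (c) S = 7.276 VA  (d) PF = 0.1948 (lagging)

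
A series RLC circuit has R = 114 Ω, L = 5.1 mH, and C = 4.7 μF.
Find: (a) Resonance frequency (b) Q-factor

Step 1 — Resonance condition Im(Z)=0 gives ω₀ = 1/√(LC).
Step 2 — ω₀ = 1/√(0.0051·4.7e-06) = 6459 rad/s.
Step 3 — f₀ = ω₀/(2π) = 1028 Hz.
Step 4 — Series Q: Q = ω₀L/R = 6459·0.0051/114 = 0.289.

(a) f₀ = 1028 Hz  (b) Q = 0.289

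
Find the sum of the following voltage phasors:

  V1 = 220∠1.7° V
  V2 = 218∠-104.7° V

Step 1 — Convert each phasor to rectangular form:
  V1 = 220·(cos(1.7°) + j·sin(1.7°)) = 219.9 + j6.527 V
  V2 = 218·(cos(-104.7°) + j·sin(-104.7°)) = -55.32 - j210.9 V
Step 2 — Sum components: V_total = 164.6 - j204.3 V.
Step 3 — Convert to polar: |V_total| = 262.4 V, ∠V_total = -51.2°.

V_total = 262.4∠-51.2° V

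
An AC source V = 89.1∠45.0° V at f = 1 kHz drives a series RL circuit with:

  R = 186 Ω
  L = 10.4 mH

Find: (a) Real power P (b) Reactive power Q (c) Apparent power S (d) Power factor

Step 1 — Angular frequency: ω = 2π·f = 2π·1000 = 6283 rad/s.
Step 2 — Component impedances:
  R: Z = R = 186 Ω
  L: Z = jωL = j·6283·0.0104 = 0 + j65.35 Ω
Step 3 — Series combination: Z_total = R + L = 186 + j65.35 Ω = 197.1∠19.4° Ω.
Step 4 — Source phasor: V = 89.1∠45.0° V = 63 + j63 V.
Step 5 — Current: I = V / Z = 0.4074 + j0.1956 A = 0.452∠25.6° A.
Step 6 — Complex power: S = V·I* = 37.99 + j13.35 VA.
Step 7 — Real power: P = Re(S) = 37.99 W.
Step 8 — Reactive power: Q = Im(S) = 13.35 VAR.
Step 9 — Apparent power: |S| = 40.27 VA.
Step 10 — Power factor: PF = P/|S| = 0.9435 (lagging).

(a) P = 37.99 W  (b) Q = 13.35 VAR  (c) S = 40.27 VA  (d) PF = 0.9435 (lagging)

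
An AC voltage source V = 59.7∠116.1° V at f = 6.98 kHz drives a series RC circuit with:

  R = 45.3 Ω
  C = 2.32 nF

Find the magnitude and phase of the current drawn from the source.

Step 1 — Angular frequency: ω = 2π·f = 2π·6980 = 4.386e+04 rad/s.
Step 2 — Component impedances:
  R: Z = R = 45.3 Ω
  C: Z = 1/(jωC) = -j/(ω·C) = 0 - j9828 Ω
Step 3 — Series combination: Z_total = R + C = 45.3 - j9828 Ω = 9828∠-89.7° Ω.
Step 4 — Source phasor: V = 59.7∠116.1° V = -26.26 + j53.61 V.
Step 5 — Ohm's law: I = V / Z_total = (-26.26 + j53.61) / (45.3 - j9828) = -0.005467 - j0.002647 A.
Step 6 — Convert to polar: |I| = 0.006074 A, ∠I = -154.2°.

I = 0.006074∠-154.2° A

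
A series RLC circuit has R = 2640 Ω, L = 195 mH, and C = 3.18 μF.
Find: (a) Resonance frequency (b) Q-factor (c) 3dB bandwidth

Step 1 — Resonance: ω₀ = 1/√(LC) = 1/√(0.195·3.18e-06) = 1270 rad/s.
Step 2 — f₀ = ω₀/(2π) = 202.1 Hz.
Step 3 — Series Q: Q = ω₀L/R = 1270·0.195/2640 = 0.0938.
Step 4 — Bandwidth: Δω = ω₀/Q = 1.354e+04 rad/s; BW = Δω/(2π) = 2155 Hz.

(a) f₀ = 202.1 Hz  (b) Q = 0.0938  (c) BW = 2155 Hz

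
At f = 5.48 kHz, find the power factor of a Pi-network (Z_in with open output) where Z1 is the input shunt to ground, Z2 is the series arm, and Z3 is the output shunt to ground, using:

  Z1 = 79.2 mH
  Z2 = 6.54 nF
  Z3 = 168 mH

Step 1 — Angular frequency: ω = 2π·f = 2π·5480 = 3.443e+04 rad/s.
Step 2 — Component impedances:
  Z1: Z = jωL = j·3.443e+04·0.0792 = 0 + j2727 Ω
  Z2: Z = 1/(jωC) = -j/(ω·C) = 0 - j4441 Ω
  Z3: Z = jωL = j·3.443e+04·0.168 = 0 + j5785 Ω
Step 3 — With open output, the series arm Z2 and the output shunt Z3 appear in series to ground: Z2 + Z3 = 0 + j1344 Ω.
Step 4 — Parallel with input shunt Z1: Z_in = Z1 || (Z2 + Z3) = 0 + j900.2 Ω = 900.2∠90.0° Ω.
Step 5 — Power factor: PF = cos(φ) = Re(Z)/|Z| = -0/900.2 = -0.
Step 6 — Type: Im(Z) = 900.2 ⇒ lagging (phase φ = 90.0°).

PF = -0 (lagging, φ = 90.0°)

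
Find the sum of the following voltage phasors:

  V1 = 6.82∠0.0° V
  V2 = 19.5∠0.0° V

Step 1 — Convert each phasor to rectangular form:
  V1 = 6.82·(cos(0.0°) + j·sin(0.0°)) = 6.82 V
  V2 = 19.5·(cos(0.0°) + j·sin(0.0°)) = 19.5 V
Step 2 — Sum components: V_total = 26.32 V.
Step 3 — Convert to polar: |V_total| = 26.32 V, ∠V_total = 0.0°.

V_total = 26.32∠0.0° V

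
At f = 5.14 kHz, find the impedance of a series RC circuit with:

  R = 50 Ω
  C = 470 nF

Step 1 — Angular frequency: ω = 2π·f = 2π·5140 = 3.23e+04 rad/s.
Step 2 — Component impedances:
  R: Z = R = 50 Ω
  C: Z = 1/(jωC) = -j/(ω·C) = 0 - j65.88 Ω
Step 3 — Series combination: Z_total = R + C = 50 - j65.88 Ω = 82.71∠-52.8° Ω.

Z = 50 - j65.88 Ω = 82.71∠-52.8° Ω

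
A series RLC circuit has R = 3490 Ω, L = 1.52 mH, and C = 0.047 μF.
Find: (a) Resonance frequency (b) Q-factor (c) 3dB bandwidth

Step 1 — Resonance condition Im(Z)=0 gives ω₀ = 1/√(LC).
Step 2 — ω₀ = 1/√(0.00152·4.7e-08) = 1.183e+05 rad/s.
Step 3 — f₀ = ω₀/(2π) = 1.883e+04 Hz.
Step 4 — Series Q: Q = ω₀L/R = 1.183e+05·0.00152/3490 = 0.05153.
Step 5 — 3dB bandwidth: Δω = ω₀/Q = 2.296e+06 rad/s; BW = Δω/(2π) = 3.654e+05 Hz.

(a) f₀ = 1.883e+04 Hz  (b) Q = 0.05153  (c) BW = 3.654e+05 Hz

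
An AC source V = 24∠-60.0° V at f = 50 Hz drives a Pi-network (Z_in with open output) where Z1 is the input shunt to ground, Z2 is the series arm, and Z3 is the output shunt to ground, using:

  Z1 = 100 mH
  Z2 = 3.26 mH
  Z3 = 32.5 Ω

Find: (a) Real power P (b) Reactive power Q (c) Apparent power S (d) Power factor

Step 1 — Angular frequency: ω = 2π·f = 2π·50 = 314.2 rad/s.
Step 2 — Component impedances:
  Z1: Z = jωL = j·314.2·0.1 = 0 + j31.42 Ω
  Z2: Z = jωL = j·314.2·0.00326 = 0 + j1.024 Ω
  Z3: Z = R = 32.5 Ω
Step 3 — With open output, the series arm Z2 and the output shunt Z3 appear in series to ground: Z2 + Z3 = 32.5 + j1.024 Ω.
Step 4 — Parallel with input shunt Z1: Z_in = Z1 || (Z2 + Z3) = 15.21 + j16.23 Ω = 22.25∠46.9° Ω.
Step 5 — Source phasor: V = 24∠-60.0° V = 12 - j20.78 V.
Step 6 — Current: I = V / Z = -0.3129 - j1.032 A = 1.079∠-106.9° A.
Step 7 — Complex power: S = V·I* = 17.71 + j18.89 VA.
Step 8 — Real power: P = Re(S) = 17.71 W.
Step 9 — Reactive power: Q = Im(S) = 18.89 VAR.
Step 10 — Apparent power: |S| = 25.89 VA.
Step 11 — Power factor: PF = P/|S| = 0.6838 (lagging).

(a) P = 17.71 W  (b) Q = 18.89 VAR  (c) S = 25.89 VA  (d) PF = 0.6838 (lagging)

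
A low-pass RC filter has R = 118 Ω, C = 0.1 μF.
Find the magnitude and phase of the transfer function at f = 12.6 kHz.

Step 1 — Angular frequency: ω = 2π·1.26e+04 = 7.917e+04 rad/s.
Step 2 — Transfer function: H(jω) = 1/(1 + jωRC).
Step 3 — Denominator: 1 + jωRC = 1 + j·7.917e+04·118·1e-07 = 1 + j0.9342.
Step 4 — H = 0.534 - j0.4988.
Step 5 — Magnitude: |H| = 0.7307 (-2.7 dB); phase: φ = -43.1°.

|H| = 0.7307 (-2.7 dB), φ = -43.1°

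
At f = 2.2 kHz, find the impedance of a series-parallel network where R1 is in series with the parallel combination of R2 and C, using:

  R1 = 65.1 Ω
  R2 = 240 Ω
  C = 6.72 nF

Step 1 — Angular frequency: ω = 2π·f = 2π·2200 = 1.382e+04 rad/s.
Step 2 — Component impedances:
  R1: Z = R = 65.1 Ω
  R2: Z = R = 240 Ω
  C: Z = 1/(jωC) = -j/(ω·C) = 0 - j1.077e+04 Ω
Step 3 — Parallel branch: R2 || C = 1/(1/R2 + 1/C) = 239.9 - j5.348 Ω.
Step 4 — Series with R1: Z_total = R1 + (R2 || C) = 305 - j5.348 Ω = 305∠-1.0° Ω.

Z = 305 - j5.348 Ω = 305∠-1.0° Ω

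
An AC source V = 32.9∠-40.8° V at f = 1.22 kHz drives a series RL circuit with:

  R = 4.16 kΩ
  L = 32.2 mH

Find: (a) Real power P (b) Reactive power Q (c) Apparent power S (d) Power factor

Step 1 — Angular frequency: ω = 2π·f = 2π·1220 = 7665 rad/s.
Step 2 — Component impedances:
  R: Z = R = 4160 Ω
  L: Z = jωL = j·7665·0.0322 = 0 + j246.8 Ω
Step 3 — Series combination: Z_total = R + L = 4160 + j246.8 Ω = 4167∠3.4° Ω.
Step 4 — Source phasor: V = 32.9∠-40.8° V = 24.91 - j21.5 V.
Step 5 — Current: I = V / Z = 0.00566 - j0.005504 A = 0.007895∠-44.2° A.
Step 6 — Complex power: S = V·I* = 0.2593 + j0.01538 VA.
Step 7 — Real power: P = Re(S) = 0.2593 W.
Step 8 — Reactive power: Q = Im(S) = 0.01538 VAR.
Step 9 — Apparent power: |S| = 0.2597 VA.
Step 10 — Power factor: PF = P/|S| = 0.9982 (lagging).

(a) P = 0.2593 W  (b) Q = 0.01538 VAR  (c) S = 0.2597 VA  (d) PF = 0.9982 (lagging)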